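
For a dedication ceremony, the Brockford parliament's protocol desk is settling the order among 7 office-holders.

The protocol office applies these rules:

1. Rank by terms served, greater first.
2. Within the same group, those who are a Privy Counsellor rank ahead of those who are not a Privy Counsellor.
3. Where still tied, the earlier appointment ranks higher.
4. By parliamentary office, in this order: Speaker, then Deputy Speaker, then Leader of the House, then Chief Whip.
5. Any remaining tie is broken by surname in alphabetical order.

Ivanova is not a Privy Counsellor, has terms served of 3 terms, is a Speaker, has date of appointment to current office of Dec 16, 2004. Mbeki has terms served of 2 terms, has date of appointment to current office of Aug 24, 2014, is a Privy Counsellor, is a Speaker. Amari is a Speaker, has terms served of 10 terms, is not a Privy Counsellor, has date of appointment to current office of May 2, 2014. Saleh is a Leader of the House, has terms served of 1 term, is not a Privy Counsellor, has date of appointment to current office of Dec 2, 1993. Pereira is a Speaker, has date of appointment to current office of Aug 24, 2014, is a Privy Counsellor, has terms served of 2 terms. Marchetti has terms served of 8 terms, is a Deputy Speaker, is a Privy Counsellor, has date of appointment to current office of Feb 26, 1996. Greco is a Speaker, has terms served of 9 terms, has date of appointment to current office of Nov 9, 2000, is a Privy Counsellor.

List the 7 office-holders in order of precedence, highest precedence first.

Amari, Greco, Marchetti, Ivanova, Mbeki, Pereira, Saleh

By terms served (higher first): Amari (10 terms); then Greco (9 terms); then Marchetti (8 terms); then Ivanova (3 terms); then Mbeki and Pereira (both 2 terms); then Saleh (1 term).
Mbeki and Pereira are each a Privy Counsellor, so the next rule applies.
Mbeki and Pereira both have date of appointment to current office Aug 24, 2014, so the next rule applies.
Mbeki and Pereira are each Speaker, so the next rule applies.
Among Mbeki and Pereira, alphabetically by surname: Mbeki before Pereira.
Full order: Amari, Greco, Marchetti, Ivanova, Mbeki, Pereira, Saleh.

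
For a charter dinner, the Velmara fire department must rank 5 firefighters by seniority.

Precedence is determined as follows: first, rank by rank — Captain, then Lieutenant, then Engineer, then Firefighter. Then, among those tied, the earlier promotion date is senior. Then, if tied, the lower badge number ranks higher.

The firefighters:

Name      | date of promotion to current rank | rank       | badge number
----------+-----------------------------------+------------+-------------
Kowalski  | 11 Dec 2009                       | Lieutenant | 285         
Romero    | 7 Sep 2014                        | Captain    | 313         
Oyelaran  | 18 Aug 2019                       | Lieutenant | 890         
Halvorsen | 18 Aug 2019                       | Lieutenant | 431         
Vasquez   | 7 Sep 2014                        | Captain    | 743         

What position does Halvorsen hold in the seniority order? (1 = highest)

By rank: Romero and Vasquez (Captain); then Kowalski, Halvorsen and Oyelaran (Lieutenant).
Romero and Vasquez both have date of promotion to current rank 7 Sep 2014, so the next rule applies.
Among Romero and Vasquez, by badge number (lower first): Romero (313) before Vasquez (743).
Among Kowalski, Halvorsen and Oyelaran, by date of promotion to current rank (earlier first): Kowalski (11 Dec 2009) before Halvorsen and Oyelaran (18 Aug 2019).
Among Halvorsen and Oyelaran, by badge number (lower first): Halvorsen (431) before Oyelaran (890).
Order: Romero, Vasquez, Kowalski, Halvorsen, Oyelaran. So position 4.

4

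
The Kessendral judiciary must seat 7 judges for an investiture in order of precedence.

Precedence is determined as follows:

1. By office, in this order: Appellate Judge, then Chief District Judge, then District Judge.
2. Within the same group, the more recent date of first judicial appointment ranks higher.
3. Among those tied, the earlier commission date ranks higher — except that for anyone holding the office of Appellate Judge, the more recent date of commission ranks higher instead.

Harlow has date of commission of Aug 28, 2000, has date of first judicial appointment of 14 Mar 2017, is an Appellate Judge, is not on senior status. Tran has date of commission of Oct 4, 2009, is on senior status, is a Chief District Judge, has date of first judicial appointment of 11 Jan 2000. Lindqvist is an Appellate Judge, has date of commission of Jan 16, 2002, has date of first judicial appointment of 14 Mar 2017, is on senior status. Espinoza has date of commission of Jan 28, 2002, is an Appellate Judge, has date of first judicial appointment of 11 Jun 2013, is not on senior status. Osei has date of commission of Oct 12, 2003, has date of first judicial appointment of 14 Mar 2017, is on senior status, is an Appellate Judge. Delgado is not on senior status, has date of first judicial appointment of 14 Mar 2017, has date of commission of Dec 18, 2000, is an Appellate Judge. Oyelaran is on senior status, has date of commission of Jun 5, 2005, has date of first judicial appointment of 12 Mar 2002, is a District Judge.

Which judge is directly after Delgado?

Harlow

By office: Osei, Lindqvist, Delgado, Harlow and Espinoza (Appellate Judge); then Tran (Chief District Judge); then Oyelaran (District Judge).
Among Osei, Lindqvist, Delgado, Harlow and Espinoza, by date of first judicial appointment (later first): Osei, Lindqvist, Delgado and Harlow (14 Mar 2017) before Espinoza (11 Jun 2013).
Among Osei, Lindqvist, Delgado and Harlow, by date of commission (later first) (reversed rule for this group): Osei (Oct 12, 2003) before Lindqvist (Jan 16, 2002) before Delgado (Dec 18, 2000) before Harlow (Aug 28, 2000).
Order: Osei, Lindqvist, Delgado, Harlow, Espinoza, Tran, Oyelaran.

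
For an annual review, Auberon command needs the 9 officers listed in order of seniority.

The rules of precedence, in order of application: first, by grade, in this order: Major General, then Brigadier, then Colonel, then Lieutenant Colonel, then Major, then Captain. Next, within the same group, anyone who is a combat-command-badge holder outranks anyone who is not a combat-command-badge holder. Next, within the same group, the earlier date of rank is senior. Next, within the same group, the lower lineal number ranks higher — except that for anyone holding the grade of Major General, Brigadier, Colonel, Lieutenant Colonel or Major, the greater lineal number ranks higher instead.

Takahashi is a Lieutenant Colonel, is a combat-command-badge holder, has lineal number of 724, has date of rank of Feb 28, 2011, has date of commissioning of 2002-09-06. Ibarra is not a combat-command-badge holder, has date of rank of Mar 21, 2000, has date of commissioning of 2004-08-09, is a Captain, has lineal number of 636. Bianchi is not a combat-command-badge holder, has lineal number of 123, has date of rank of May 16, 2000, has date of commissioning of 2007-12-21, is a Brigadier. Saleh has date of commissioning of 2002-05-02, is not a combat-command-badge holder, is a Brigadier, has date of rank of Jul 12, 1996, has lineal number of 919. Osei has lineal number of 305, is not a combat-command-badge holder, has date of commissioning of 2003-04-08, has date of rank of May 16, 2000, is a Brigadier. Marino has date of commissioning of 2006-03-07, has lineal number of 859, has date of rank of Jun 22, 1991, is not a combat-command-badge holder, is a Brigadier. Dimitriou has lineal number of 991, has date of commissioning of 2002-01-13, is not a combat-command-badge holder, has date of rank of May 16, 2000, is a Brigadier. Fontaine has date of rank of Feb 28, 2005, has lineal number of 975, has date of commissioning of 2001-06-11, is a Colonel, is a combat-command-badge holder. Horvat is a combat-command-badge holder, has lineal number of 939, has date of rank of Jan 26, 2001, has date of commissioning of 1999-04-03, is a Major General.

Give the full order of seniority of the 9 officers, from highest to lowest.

By grade: Horvat (Major General); then Marino, Saleh, Dimitriou, Osei and Bianchi (Brigadier); then Fontaine (Colonel); then Takahashi (Lieutenant Colonel); then Ibarra (Captain).
Marino, Saleh, Dimitriou, Osei and Bianchi are each not a combat-command-badge holder, so the next rule applies.
Among Marino, Saleh, Dimitriou, Osei and Bianchi, by date of rank (earlier first): Marino (Jun 22, 1991) before Saleh (Jul 12, 1996) before Dimitriou, Osei and Bianchi (May 16, 2000).
Among Dimitriou, Osei and Bianchi, by lineal number (higher first) (reversed rule for this group): Dimitriou (991) before Osei (305) before Bianchi (123).
Full order: Horvat, Marino, Saleh, Dimitriou, Osei, Bianchi, Fontaine, Takahashi, Ibarra.

Horvat, Marino, Saleh, Dimitriou, Osei, Bianchi, Fontaine, Takahashi, Ibarra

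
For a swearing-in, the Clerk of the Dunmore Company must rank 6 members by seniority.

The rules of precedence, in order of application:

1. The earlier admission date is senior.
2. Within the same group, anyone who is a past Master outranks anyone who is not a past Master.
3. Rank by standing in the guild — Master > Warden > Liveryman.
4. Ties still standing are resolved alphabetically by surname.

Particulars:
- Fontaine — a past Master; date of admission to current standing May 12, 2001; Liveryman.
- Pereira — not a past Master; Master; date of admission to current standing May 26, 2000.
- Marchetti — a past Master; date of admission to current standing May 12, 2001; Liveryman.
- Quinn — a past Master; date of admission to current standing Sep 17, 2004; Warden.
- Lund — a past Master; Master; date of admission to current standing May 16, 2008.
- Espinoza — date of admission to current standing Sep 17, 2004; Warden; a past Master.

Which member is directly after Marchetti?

By date of admission to current standing (earlier first): Pereira (May 26, 2000); then Fontaine and Marchetti (both May 12, 2001); then Espinoza and Quinn (both Sep 17, 2004); then Lund (May 16, 2008).
Fontaine and Marchetti are each a past Master, so the next rule applies.
Fontaine and Marchetti are each Liveryman, so the next rule applies.
Among Fontaine and Marchetti, alphabetically by surname: Fontaine before Marchetti.
Espinoza and Quinn are each a past Master, so the next rule applies.
Espinoza and Quinn are each Warden, so the next rule applies.
Among Espinoza and Quinn, alphabetically by surname: Espinoza before Quinn.
Order: Pereira, Fontaine, Marchetti, Espinoza, Quinn, Lund.

Espinoza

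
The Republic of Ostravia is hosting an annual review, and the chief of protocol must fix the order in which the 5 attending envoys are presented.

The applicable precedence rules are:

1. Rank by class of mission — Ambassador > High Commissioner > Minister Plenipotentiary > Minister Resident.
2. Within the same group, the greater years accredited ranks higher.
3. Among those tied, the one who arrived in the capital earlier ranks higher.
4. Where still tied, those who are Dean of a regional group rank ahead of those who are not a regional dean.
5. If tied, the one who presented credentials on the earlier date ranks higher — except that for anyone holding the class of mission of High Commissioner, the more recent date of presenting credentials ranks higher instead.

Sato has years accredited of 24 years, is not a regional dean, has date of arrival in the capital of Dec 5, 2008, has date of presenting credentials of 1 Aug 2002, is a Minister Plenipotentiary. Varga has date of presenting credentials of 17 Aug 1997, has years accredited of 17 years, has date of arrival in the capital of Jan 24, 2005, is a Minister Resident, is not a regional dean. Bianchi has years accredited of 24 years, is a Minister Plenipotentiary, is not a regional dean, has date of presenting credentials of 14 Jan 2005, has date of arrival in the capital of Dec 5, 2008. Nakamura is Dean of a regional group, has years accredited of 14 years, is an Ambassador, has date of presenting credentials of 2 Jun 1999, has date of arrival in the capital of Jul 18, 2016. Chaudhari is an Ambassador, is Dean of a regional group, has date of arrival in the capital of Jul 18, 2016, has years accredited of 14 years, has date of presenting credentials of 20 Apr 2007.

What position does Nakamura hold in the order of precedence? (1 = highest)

1

By class of mission: Nakamura and Chaudhari (Ambassador); then Sato and Bianchi (Minister Plenipotentiary); then Varga (Minister Resident).
Nakamura and Chaudhari both have years accredited 14 years, so the next rule applies.
Nakamura and Chaudhari both have date of arrival in the capital Jul 18, 2016, so the next rule applies.
Nakamura and Chaudhari are each Dean of a regional group, so the next rule applies.
Among Nakamura and Chaudhari, by date of presenting credentials (earlier first): Nakamura (2 Jun 1999) before Chaudhari (20 Apr 2007).
Sato and Bianchi both have years accredited 24 years, so the next rule applies.
Sato and Bianchi both have date of arrival in the capital Dec 5, 2008, so the next rule applies.
Sato and Bianchi are each not a regional dean, so the next rule applies.
Among Sato and Bianchi, by date of presenting credentials (earlier first): Sato (1 Aug 2002) before Bianchi (14 Jan 2005).
Order: Nakamura, Chaudhari, Sato, Bianchi, Varga. So position 1.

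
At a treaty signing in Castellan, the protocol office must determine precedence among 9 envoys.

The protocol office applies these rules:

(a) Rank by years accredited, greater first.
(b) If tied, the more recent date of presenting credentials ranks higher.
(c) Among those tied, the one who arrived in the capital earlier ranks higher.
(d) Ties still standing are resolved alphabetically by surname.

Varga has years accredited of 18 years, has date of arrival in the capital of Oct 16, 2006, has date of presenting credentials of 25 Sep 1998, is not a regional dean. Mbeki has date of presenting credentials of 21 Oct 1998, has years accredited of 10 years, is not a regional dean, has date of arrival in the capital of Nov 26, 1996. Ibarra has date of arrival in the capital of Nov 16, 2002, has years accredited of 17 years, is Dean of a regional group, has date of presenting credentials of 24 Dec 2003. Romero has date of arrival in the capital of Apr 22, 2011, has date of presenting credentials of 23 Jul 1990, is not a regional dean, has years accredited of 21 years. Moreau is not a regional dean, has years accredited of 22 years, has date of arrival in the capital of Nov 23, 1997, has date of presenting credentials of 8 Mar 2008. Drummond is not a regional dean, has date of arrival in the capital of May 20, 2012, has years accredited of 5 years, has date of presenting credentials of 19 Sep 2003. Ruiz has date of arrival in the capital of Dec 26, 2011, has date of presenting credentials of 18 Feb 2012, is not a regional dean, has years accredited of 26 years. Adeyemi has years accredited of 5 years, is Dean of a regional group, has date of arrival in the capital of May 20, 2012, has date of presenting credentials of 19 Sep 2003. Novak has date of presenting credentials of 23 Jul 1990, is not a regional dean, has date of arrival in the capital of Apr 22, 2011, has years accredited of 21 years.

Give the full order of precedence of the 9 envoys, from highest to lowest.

Ruiz, Moreau, Novak, Romero, Varga, Ibarra, Mbeki, Adeyemi, Drummond

By years accredited (higher first): Ruiz (26 years); then Moreau (22 years); then Novak and Romero (both 21 years); then Varga (18 years); then Ibarra (17 years); then Mbeki (10 years); then Adeyemi and Drummond (both 5 years).
Novak and Romero both have date of presenting credentials 23 Jul 1990, so the next rule applies.
Novak and Romero both have date of arrival in the capital Apr 22, 2011, so the next rule applies.
Among Novak and Romero, alphabetically by surname: Novak before Romero.
Adeyemi and Drummond both have date of presenting credentials 19 Sep 2003, so the next rule applies.
Adeyemi and Drummond both have date of arrival in the capital May 20, 2012, so the next rule applies.
Among Adeyemi and Drummond, alphabetically by surname: Adeyemi before Drummond.
Full order: Ruiz, Moreau, Novak, Romero, Varga, Ibarra, Mbeki, Adeyemi, Drummond.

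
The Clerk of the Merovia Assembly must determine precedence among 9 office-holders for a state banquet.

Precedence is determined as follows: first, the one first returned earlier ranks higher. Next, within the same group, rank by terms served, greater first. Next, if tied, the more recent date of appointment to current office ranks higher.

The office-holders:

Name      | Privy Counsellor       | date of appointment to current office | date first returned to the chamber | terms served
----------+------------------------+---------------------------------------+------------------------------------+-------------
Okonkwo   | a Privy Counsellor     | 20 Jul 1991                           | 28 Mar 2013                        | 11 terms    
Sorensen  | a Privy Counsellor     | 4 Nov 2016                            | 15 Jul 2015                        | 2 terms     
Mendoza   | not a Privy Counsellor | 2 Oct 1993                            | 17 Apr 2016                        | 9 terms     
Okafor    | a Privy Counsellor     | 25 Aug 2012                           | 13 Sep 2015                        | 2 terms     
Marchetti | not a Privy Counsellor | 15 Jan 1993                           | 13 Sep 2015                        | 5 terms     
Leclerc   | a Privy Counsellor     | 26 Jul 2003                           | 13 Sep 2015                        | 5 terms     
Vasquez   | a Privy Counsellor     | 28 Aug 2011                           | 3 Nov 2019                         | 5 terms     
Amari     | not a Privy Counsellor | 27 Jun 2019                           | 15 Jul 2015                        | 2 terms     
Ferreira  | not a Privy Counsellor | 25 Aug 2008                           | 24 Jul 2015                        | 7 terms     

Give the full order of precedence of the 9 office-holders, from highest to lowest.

Okonkwo, Amari, Sorensen, Ferreira, Leclerc, Marchetti, Okafor, Mendoza, Vasquez

By date first returned to the chamber (earlier first): Okonkwo (28 Mar 2013); then Amari and Sorensen (both 15 Jul 2015); then Ferreira (24 Jul 2015); then Leclerc, Marchetti and Okafor (each 13 Sep 2015); then Mendoza (17 Apr 2016); then Vasquez (3 Nov 2019).
Amari and Sorensen both have terms served 2 terms, so the next rule applies.
Among Amari and Sorensen, by date of appointment to current office (later first): Amari (27 Jun 2019) before Sorensen (4 Nov 2016).
Among Leclerc, Marchetti and Okafor, by terms served (higher first): Leclerc and Marchetti (5 terms) before Okafor (2 terms).
Among Leclerc and Marchetti, by date of appointment to current office (later first): Leclerc (26 Jul 2003) before Marchetti (15 Jan 1993).
Full order: Okonkwo, Amari, Sorensen, Ferreira, Leclerc, Marchetti, Okafor, Mendoza, Vasquez.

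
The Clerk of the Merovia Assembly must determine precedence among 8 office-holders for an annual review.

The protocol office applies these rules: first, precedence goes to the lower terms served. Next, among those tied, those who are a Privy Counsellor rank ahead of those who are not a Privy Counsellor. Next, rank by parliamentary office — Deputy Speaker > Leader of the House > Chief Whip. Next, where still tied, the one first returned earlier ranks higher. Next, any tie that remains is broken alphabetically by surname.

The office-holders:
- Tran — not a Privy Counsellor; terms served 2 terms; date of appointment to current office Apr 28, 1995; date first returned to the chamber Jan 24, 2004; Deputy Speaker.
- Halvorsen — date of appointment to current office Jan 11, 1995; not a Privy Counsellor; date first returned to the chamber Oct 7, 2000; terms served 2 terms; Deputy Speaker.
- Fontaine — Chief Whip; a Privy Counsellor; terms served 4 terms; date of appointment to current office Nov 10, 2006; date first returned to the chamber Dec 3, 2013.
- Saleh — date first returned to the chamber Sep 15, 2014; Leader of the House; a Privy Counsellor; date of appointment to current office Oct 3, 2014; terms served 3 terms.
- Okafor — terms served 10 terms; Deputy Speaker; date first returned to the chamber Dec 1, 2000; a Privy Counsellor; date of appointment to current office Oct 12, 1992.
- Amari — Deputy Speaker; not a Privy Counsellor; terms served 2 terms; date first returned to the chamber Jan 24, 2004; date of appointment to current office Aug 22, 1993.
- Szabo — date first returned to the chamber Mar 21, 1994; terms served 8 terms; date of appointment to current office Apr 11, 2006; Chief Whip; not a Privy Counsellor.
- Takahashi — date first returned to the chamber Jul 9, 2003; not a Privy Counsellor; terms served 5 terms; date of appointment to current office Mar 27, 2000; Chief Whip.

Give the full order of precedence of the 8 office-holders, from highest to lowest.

By terms served (lower first): Halvorsen, Amari and Tran (each 2 terms); then Saleh (3 terms); then Fontaine (4 terms); then Takahashi (5 terms); then Szabo (8 terms); then Okafor (10 terms).
Halvorsen, Amari and Tran are each not a Privy Counsellor, so the next rule applies.
Halvorsen, Amari and Tran are each Deputy Speaker, so the next rule applies.
Among Halvorsen, Amari and Tran, by date first returned to the chamber (earlier first): Halvorsen (Oct 7, 2000) before Amari and Tran (Jan 24, 2004).
Among Amari and Tran, alphabetically by surname: Amari before Tran.
Full order: Halvorsen, Amari, Tran, Saleh, Fontaine, Takahashi, Szabo, Okafor.

Halvorsen, Amari, Tran, Saleh, Fontaine, Takahashi, Szabo, Okafor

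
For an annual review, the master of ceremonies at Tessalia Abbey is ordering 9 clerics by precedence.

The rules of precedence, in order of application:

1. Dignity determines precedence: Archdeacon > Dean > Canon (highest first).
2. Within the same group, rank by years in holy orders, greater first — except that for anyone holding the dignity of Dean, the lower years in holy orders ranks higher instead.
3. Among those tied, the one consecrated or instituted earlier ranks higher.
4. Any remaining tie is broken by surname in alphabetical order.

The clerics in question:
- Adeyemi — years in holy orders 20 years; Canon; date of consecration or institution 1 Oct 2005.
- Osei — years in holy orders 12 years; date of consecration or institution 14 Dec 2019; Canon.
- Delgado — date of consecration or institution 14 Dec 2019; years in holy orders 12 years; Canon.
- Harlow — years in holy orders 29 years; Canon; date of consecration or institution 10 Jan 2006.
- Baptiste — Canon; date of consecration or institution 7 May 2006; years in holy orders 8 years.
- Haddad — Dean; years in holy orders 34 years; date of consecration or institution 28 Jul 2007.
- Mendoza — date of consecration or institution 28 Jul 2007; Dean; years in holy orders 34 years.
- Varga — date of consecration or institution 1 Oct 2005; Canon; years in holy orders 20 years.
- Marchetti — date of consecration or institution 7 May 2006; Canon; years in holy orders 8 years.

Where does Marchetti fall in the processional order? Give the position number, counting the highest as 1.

9

By dignity: Haddad and Mendoza (Dean); then Harlow, Adeyemi, Varga, Delgado, Osei, Baptiste and Marchetti (Canon).
Haddad and Mendoza both have years in holy orders 34 years, so the next rule applies.
Haddad and Mendoza both have date of consecration or institution 28 Jul 2007, so the next rule applies.
Among Haddad and Mendoza, alphabetically by surname: Haddad before Mendoza.
Among Harlow, Adeyemi, Varga, Delgado, Osei, Baptiste and Marchetti, by years in holy orders (higher first): Harlow (29 years) before Adeyemi and Varga (20 years) before Delgado and Osei (12 years) before Baptiste and Marchetti (8 years).
Adeyemi and Varga both have date of consecration or institution 1 Oct 2005, so the next rule applies.
Among Adeyemi and Varga, alphabetically by surname: Adeyemi before Varga.
Delgado and Osei both have date of consecration or institution 14 Dec 2019, so the next rule applies.
Among Delgado and Osei, alphabetically by surname: Delgado before Osei.
Baptiste and Marchetti both have date of consecration or institution 7 May 2006, so the next rule applies.
Among Baptiste and Marchetti, alphabetically by surname: Baptiste before Marchetti.
Order: Haddad, Mendoza, Harlow, Adeyemi, Varga, Delgado, Osei, Baptiste, Marchetti. So position 9.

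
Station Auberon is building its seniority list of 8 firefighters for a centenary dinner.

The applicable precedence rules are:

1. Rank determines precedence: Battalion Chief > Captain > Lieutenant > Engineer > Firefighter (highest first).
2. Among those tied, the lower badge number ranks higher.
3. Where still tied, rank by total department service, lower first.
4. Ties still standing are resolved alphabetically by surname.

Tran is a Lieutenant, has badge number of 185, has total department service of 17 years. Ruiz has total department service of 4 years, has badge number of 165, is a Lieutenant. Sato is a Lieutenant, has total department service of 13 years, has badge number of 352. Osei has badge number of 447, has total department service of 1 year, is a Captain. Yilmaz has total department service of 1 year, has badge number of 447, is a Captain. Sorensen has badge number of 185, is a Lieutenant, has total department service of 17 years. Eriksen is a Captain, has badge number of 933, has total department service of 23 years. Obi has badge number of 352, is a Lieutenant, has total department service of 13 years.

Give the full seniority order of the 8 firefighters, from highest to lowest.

By rank: Osei, Yilmaz and Eriksen (Captain); then Ruiz, Sorensen, Tran, Obi and Sato (Lieutenant).
Among Osei, Yilmaz and Eriksen, by badge number (lower first): Osei and Yilmaz (447) before Eriksen (933).
Osei and Yilmaz both have total department service 1 year, so the next rule applies.
Among Osei and Yilmaz, alphabetically by surname: Osei before Yilmaz.
Among Ruiz, Sorensen, Tran, Obi and Sato, by badge number (lower first): Ruiz (165) before Sorensen and Tran (185) before Obi and Sato (352).
Sorensen and Tran both have total department service 17 years, so the next rule applies.
Among Sorensen and Tran, alphabetically by surname: Sorensen before Tran.
Obi and Sato both have total department service 13 years, so the next rule applies.
Among Obi and Sato, alphabetically by surname: Obi before Sato.
Full order: Osei, Yilmaz, Eriksen, Ruiz, Sorensen, Tran, Obi, Sato.

Osei, Yilmaz, Eriksen, Ruiz, Sorensen, Tran, Obi, Sato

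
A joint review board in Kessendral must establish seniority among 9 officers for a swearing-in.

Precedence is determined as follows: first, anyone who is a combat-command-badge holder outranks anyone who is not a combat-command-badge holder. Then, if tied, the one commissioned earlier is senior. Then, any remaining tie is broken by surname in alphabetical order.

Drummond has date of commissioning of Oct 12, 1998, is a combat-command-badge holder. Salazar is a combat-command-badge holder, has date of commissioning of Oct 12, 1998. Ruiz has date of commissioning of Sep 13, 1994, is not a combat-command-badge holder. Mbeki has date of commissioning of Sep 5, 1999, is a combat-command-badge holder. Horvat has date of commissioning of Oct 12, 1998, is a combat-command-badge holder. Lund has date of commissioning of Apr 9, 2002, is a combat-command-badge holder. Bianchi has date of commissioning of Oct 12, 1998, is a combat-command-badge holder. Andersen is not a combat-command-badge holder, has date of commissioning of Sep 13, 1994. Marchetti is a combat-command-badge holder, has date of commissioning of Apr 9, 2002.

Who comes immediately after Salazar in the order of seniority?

By the first rule: Bianchi, Drummond, Horvat, Salazar, Mbeki, Lund and Marchetti (each a combat-command-badge holder); then Andersen and Ruiz (both not a combat-command-badge holder).
Among Bianchi, Drummond, Horvat, Salazar, Mbeki, Lund and Marchetti, by date of commissioning (earlier first): Bianchi, Drummond, Horvat and Salazar (Oct 12, 1998) before Mbeki (Sep 5, 1999) before Lund and Marchetti (Apr 9, 2002).
Among Bianchi, Drummond, Horvat and Salazar, alphabetically by surname: Bianchi before Drummond before Horvat before Salazar.
Among Lund and Marchetti, alphabetically by surname: Lund before Marchetti.
Andersen and Ruiz both have date of commissioning Sep 13, 1994, so the next rule applies.
Among Andersen and Ruiz, alphabetically by surname: Andersen before Ruiz.
Order: Bianchi, Drummond, Horvat, Salazar, Mbeki, Lund, Marchetti, Andersen, Ruiz.

Mbeki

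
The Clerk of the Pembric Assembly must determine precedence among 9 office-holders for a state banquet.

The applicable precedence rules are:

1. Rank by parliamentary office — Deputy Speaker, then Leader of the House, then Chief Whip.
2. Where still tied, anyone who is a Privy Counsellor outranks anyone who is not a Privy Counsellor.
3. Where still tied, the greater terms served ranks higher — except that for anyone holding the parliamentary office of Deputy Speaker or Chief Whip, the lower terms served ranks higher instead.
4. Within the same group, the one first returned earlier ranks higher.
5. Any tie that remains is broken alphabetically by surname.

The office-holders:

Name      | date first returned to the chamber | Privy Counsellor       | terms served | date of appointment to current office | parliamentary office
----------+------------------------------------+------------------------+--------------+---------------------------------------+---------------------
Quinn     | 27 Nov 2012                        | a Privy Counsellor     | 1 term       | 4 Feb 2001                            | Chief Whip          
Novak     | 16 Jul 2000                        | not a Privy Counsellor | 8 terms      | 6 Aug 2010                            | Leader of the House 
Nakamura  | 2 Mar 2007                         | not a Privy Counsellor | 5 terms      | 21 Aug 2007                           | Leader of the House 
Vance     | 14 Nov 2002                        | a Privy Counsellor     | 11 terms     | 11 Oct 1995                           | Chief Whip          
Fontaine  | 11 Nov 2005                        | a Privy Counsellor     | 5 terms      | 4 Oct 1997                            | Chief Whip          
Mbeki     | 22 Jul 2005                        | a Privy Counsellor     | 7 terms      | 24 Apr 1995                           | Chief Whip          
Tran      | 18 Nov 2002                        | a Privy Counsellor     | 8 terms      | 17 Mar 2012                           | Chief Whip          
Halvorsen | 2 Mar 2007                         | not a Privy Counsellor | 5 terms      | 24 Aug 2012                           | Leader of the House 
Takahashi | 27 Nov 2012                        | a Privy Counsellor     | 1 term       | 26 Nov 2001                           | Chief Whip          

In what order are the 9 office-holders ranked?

By parliamentary office: Novak, Halvorsen and Nakamura (Leader of the House); then Quinn, Takahashi, Fontaine, Mbeki, Tran and Vance (Chief Whip).
Novak, Halvorsen and Nakamura are each not a Privy Counsellor, so the next rule applies.
Among Novak, Halvorsen and Nakamura, by terms served (higher first): Novak (8 terms) before Halvorsen and Nakamura (5 terms).
Halvorsen and Nakamura both have date first returned to the chamber 2 Mar 2007, so the next rule applies.
Among Halvorsen and Nakamura, alphabetically by surname: Halvorsen before Nakamura.
Quinn, Takahashi, Fontaine, Mbeki, Tran and Vance are each a Privy Counsellor, so the next rule applies.
Among Quinn, Takahashi, Fontaine, Mbeki, Tran and Vance, by terms served (lower first) (reversed rule for this group): Quinn and Takahashi (1 term) before Fontaine (5 terms) before Mbeki (7 terms) before Tran (8 terms) before Vance (11 terms).
Quinn and Takahashi both have date first returned to the chamber 27 Nov 2012, so the next rule applies.
Among Quinn and Takahashi, alphabetically by surname: Quinn before Takahashi.
Full order: Novak, Halvorsen, Nakamura, Quinn, Takahashi, Fontaine, Mbeki, Tran, Vance.

Novak, Halvorsen, Nakamura, Quinn, Takahashi, Fontaine, Mbeki, Tran, Vance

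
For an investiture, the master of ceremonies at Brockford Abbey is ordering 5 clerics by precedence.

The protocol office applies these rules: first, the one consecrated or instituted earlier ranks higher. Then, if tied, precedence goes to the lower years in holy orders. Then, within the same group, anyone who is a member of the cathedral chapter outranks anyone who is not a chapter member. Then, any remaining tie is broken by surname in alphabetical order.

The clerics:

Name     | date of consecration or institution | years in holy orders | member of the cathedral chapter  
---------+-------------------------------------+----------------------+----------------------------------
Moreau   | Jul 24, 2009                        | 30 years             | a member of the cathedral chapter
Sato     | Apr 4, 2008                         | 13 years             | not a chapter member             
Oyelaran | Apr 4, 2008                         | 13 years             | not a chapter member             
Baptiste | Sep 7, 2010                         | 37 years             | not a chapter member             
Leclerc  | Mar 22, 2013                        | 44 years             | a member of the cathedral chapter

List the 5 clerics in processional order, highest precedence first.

By date of consecration or institution (earlier first): Oyelaran and Sato (both Apr 4, 2008); then Moreau (Jul 24, 2009); then Baptiste (Sep 7, 2010); then Leclerc (Mar 22, 2013).
Oyelaran and Sato both have years in holy orders 13 years, so the next rule applies.
Oyelaran and Sato are each not a chapter member, so the next rule applies.
Among Oyelaran and Sato, alphabetically by surname: Oyelaran before Sato.
Full order: Oyelaran, Sato, Moreau, Baptiste, Leclerc.

Oyelaran, Sato, Moreau, Baptiste, Leclerc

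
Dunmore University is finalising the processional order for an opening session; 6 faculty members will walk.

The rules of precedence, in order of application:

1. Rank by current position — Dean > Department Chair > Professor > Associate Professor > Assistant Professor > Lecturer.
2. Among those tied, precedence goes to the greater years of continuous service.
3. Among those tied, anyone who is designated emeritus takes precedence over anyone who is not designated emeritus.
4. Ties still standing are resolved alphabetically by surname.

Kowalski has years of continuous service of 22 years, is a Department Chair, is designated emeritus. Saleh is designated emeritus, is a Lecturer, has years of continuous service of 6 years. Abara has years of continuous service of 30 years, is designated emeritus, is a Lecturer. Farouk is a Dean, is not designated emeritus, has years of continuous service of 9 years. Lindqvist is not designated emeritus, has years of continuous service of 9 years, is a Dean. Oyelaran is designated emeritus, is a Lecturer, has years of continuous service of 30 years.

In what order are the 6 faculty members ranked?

Farouk, Lindqvist, Kowalski, Abara, Oyelaran, Saleh

By current position: Farouk and Lindqvist (Dean); then Kowalski (Department Chair); then Abara, Oyelaran and Saleh (Lecturer).
Farouk and Lindqvist both have years of continuous service 9 years, so the next rule applies.
Farouk and Lindqvist are each not designated emeritus, so the next rule applies.
Among Farouk and Lindqvist, alphabetically by surname: Farouk before Lindqvist.
Among Abara, Oyelaran and Saleh, by years of continuous service (higher first): Abara and Oyelaran (30 years) before Saleh (6 years).
Abara and Oyelaran are each designated emeritus, so the next rule applies.
Among Abara and Oyelaran, alphabetically by surname: Abara before Oyelaran.
Full order: Farouk, Lindqvist, Kowalski, Abara, Oyelaran, Saleh.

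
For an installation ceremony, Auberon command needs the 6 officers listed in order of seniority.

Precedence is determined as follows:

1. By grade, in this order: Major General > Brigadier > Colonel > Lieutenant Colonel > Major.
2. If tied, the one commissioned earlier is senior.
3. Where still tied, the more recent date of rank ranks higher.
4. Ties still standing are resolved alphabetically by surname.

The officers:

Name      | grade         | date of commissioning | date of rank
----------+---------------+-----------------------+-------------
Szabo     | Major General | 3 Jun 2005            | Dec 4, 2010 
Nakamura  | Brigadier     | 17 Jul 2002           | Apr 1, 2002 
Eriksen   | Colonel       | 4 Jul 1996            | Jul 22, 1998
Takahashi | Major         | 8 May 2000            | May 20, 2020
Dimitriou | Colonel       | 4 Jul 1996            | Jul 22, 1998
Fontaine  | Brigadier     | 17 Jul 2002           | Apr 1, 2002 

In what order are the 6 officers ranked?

Szabo, Fontaine, Nakamura, Dimitriou, Eriksen, Takahashi

By grade: Szabo (Major General); then Fontaine and Nakamura (Brigadier); then Dimitriou and Eriksen (Colonel); then Takahashi (Major).
Fontaine and Nakamura both have date of commissioning 17 Jul 2002, so the next rule applies.
Fontaine and Nakamura both have date of rank Apr 1, 2002, so the next rule applies.
Among Fontaine and Nakamura, alphabetically by surname: Fontaine before Nakamura.
Dimitriou and Eriksen both have date of commissioning 4 Jul 1996, so the next rule applies.
Dimitriou and Eriksen both have date of rank Jul 22, 1998, so the next rule applies.
Among Dimitriou and Eriksen, alphabetically by surname: Dimitriou before Eriksen.
Full order: Szabo, Fontaine, Nakamura, Dimitriou, Eriksen, Takahashi.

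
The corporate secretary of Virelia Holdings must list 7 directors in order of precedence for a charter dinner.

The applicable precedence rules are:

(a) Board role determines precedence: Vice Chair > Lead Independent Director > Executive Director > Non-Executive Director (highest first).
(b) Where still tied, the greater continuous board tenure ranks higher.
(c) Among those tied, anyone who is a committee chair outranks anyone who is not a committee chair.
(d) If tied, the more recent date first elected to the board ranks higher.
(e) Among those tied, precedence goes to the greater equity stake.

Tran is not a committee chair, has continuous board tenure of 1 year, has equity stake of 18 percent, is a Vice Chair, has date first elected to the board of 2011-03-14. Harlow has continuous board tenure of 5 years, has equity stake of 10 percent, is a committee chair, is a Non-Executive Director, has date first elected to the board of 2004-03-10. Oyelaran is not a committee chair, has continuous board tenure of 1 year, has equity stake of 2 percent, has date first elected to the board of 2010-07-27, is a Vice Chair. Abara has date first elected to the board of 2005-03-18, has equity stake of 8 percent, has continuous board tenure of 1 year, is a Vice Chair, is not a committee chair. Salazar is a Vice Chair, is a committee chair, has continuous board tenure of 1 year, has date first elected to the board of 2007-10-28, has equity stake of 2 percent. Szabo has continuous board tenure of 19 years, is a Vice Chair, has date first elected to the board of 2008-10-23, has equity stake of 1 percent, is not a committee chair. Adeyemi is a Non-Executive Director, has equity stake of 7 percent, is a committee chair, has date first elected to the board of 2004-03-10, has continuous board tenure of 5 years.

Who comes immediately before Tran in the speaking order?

Salazar

By board role: Szabo, Salazar, Tran, Oyelaran and Abara (Vice Chair); then Harlow and Adeyemi (Non-Executive Director).
Among Szabo, Salazar, Tran, Oyelaran and Abara, by continuous board tenure (higher first): Szabo (19 years) before Salazar, Tran, Oyelaran and Abara (1 year).
Among Salazar, Tran, Oyelaran and Abara, a committee chair before not a committee chair: Salazar (a committee chair) before Tran, Oyelaran and Abara (not a committee chair).
Among Tran, Oyelaran and Abara, by date first elected to the board (later first): Tran (2011-03-14) before Oyelaran (2010-07-27) before Abara (2005-03-18).
Harlow and Adeyemi both have continuous board tenure 5 years, so the next rule applies.
Harlow and Adeyemi are each a committee chair, so the next rule applies.
Harlow and Adeyemi both have date first elected to the board 2004-03-10, so the next rule applies.
Among Harlow and Adeyemi, by equity stake (higher first): Harlow (10 percent) before Adeyemi (7 percent).
Order: Szabo, Salazar, Tran, Oyelaran, Abara, Harlow, Adeyemi.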